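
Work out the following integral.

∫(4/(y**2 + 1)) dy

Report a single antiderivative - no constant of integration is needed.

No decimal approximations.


Answer: 4*atan(y).


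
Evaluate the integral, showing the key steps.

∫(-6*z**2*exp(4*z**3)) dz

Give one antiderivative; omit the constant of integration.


Step 1. Substitute u = z**3, turning ∫(-6*z**2*exp(4*z**3)) dz into ∫(-2*exp(4*u)) du: now ∫(-2*exp(4*u)) du.
Step 2. Evaluate the standard form: now -exp(4*u)/2.
Step 3. Substitute back u = z**3: now -exp(4*z**3)/2.
Answer: -exp(4*z**3)/2.


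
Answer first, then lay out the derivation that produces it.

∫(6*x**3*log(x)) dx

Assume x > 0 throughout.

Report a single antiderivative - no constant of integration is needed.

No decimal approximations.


The answer is 3*x**4*log(x)/2 - 3*x**4/8.
Step 1. Integrate ∫(6*x**3*log(x)) dx by parts with u = log(x), dv = (6*x**3) dx, so v = 3*x**4/2 [assuming x > 0]: now 3*x**4*log(x)/2 + ∫(-3*x**3/2) dx.
Step 2. Evaluate the standard form: now 3*x**4*log(x)/2 - 3*x**4/8.
Answer: 3*x**4*log(x)/2 - 3*x**4/8.


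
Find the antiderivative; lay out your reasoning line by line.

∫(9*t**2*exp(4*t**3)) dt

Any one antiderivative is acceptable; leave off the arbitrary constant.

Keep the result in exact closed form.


Step 1. Substitute u = t**3, turning ∫(9*t**2*exp(4*t**3)) dt into ∫(3*exp(4*u)) du: now ∫(3*exp(4*u)) du.
Step 2. Evaluate the standard form: now 3*exp(4*u)/4.
Step 3. Substitute back u = t**3: now 3*exp(4*t**3)/4.
Answer: 3*exp(4*t**3)/4.


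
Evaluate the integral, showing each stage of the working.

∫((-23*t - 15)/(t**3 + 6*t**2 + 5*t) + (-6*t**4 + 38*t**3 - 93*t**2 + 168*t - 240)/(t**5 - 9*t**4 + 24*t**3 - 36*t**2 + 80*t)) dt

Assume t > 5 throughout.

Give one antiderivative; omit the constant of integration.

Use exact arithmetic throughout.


Step 1. Rewrite: now ∫((-23*t - 15)/(t**3 + 6*t**2 + 5*t)) dt + ∫((-6*t**4 + 38*t**3 - 93*t**2 + 168*t - 240)/(t**5 - 9*t**4 + 24*t**3 - 36*t**2 + 80*t)) dt.
Step 2. Decompose ∫((-23*t - 15)/(t**3 + 6*t**2 + 5*t)) dt by partial fractions, (-23*t - 15)/(t**3 + 6*t**2 + 5*t) = 5/(t + 5) - 2/(t + 1) - 3/t: now ∫(-3/t) dt + ∫((-6*t**4 + 38*t**3 - 93*t**2 + 168*t - 240)/(t**5 - 9*t**4 + 24*t**3 - 36*t**2 + 80*t)) dt + ∫(-2/(t + 1)) dt + ∫(5/(t + 5)) dt.
Step 3. Evaluate the standard form [assuming t > -5]: now 5*log(t + 5) + ∫(-3/t) dt + ∫((-6*t**4 + 38*t**3 - 93*t**2 + 168*t - 240)/(t**5 - 9*t**4 + 24*t**3 - 36*t**2 + 80*t)) dt + ∫(-2/(t + 1)) dt.
Step 4. Evaluate the standard form [assuming t > 0]: now -3*log(t) + 5*log(t + 5) + ∫((-6*t**4 + 38*t**3 - 93*t**2 + 168*t - 240)/(t**5 - 9*t**4 + 24*t**3 - 36*t**2 + 80*t)) dt + ∫(-2/(t + 1)) dt.
Step 5. Evaluate the standard form [assuming t > -1]: now -3*log(t) - 2*log(t + 1) + 5*log(t + 5) + ∫((-6*t**4 + 38*t**3 - 93*t**2 + 168*t - 240)/(t**5 - 9*t**4 + 24*t**3 - 36*t**2 + 80*t)) dt.
Step 6. Decompose ∫((-6*t**4 + 38*t**3 - 93*t**2 + 168*t - 240)/(t**5 - 9*t**4 + 24*t**3 - 36*t**2 + 80*t)) dt by partial fractions, (-6*t**4 + 38*t**3 - 93*t**2 + 168*t - 240)/(t**5 - 9*t**4 + 24*t**3 - 36*t**2 + 80*t) = 1/(t**2 + 4) + 2/(t - 4) - 5/(t - 5) - 3/t: now -3*log(t) - 2*log(t + 1) + 5*log(t + 5) + ∫(-3/t) dt + ∫(-5/(t - 5)) dt + ∫(2/(t - 4)) dt + ∫(1/(t**2 + 4)) dt.
Step 7. Evaluate the standard form [assuming t > 0]: now -6*log(t) - 2*log(t + 1) + 5*log(t + 5) + ∫(-5/(t - 5)) dt + ∫(2/(t - 4)) dt + ∫(1/(t**2 + 4)) dt.
Step 8. Evaluate the standard form [assuming t > 5]: now -6*log(t) - 5*log(t - 5) - 2*log(t + 1) + 5*log(t + 5) + ∫(2/(t - 4)) dt + ∫(1/(t**2 + 4)) dt.
Step 9. Evaluate the standard form [assuming t > 4]: now -6*log(t) - 5*log(t - 5) + 2*log(t - 4) - 2*log(t + 1) + 5*log(t + 5) + ∫(1/(t**2 + 4)) dt.
Step 10. Evaluate the standard form: now -6*log(t) - 5*log(t - 5) + 2*log(t - 4) - 2*log(t + 1) + 5*log(t + 5) + atan(t/2)/2.
Answer: -6*log(t) - 5*log(t - 5) + 2*log(t - 4) - 2*log(t + 1) + 5*log(t + 5) + atan(t/2)/2.


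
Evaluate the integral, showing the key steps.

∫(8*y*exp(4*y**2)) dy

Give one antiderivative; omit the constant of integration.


Step 1. Substitute u = y**2, turning ∫(8*y*exp(4*y**2)) dy into ∫(4*exp(4*u)) du: now ∫(4*exp(4*u)) du.
Step 2. Evaluate the standard form: now exp(4*u).
Step 3. Substitute back u = y**2: now exp(4*y**2).
Answer: exp(4*y**2).


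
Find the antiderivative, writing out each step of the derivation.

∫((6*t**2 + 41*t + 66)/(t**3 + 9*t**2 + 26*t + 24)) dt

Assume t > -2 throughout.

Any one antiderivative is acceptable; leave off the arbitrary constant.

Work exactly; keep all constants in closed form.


Step 1. Decompose ∫((6*t**2 + 41*t + 66)/(t**3 + 9*t**2 + 26*t + 24)) dt by partial fractions, (6*t**2 + 41*t + 66)/(t**3 + 9*t**2 + 26*t + 24) = -1/(t + 4) + 3/(t + 3) + 4/(t + 2): now ∫(4/(t + 2)) dt + ∫(3/(t + 3)) dt + ∫(-1/(t + 4)) dt.
Step 2. Evaluate the standard form [assuming t > -4]: now -log(t + 4) + ∫(4/(t + 2)) dt + ∫(3/(t + 3)) dt.
Step 3. Evaluate the standard form [assuming t > -2]: now 4*log(t + 2) - log(t + 4) + ∫(3/(t + 3)) dt.
Step 4. Evaluate the standard form [assuming t > -3]: now 4*log(t + 2) + 3*log(t + 3) - log(t + 4).
Answer: 4*log(t + 2) + 3*log(t + 3) - log(t + 4).


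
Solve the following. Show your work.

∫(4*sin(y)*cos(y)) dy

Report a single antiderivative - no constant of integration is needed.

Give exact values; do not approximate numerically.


Step 1. Substitute u = sin(y), turning ∫(4*sin(y)*cos(y)) dy into ∫(4*u) du: now ∫(4*u) du.
Step 2. Evaluate the standard form: now 2*u**2.
Step 3. Substitute back u = sin(y): now 2*sin(y)**2.
Answer: 2*sin(y)**2.


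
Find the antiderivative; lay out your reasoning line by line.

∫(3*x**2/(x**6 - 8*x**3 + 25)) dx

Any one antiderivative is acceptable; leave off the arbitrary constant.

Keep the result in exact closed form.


Step 1. Substitute u = x**3 - 4, turning ∫(3*x**2/(x**6 - 8*x**3 + 25)) dx into ∫(1/(u**2 + 9)) du: now ∫(1/(u**2 + 9)) du.
Step 2. Evaluate the standard form: now atan(u/3)/3.
Step 3. Substitute back u = x**3 - 4: now atan(x**3/3 - 4/3)/3.
Answer: atan(x**3/3 - 4/3)/3.


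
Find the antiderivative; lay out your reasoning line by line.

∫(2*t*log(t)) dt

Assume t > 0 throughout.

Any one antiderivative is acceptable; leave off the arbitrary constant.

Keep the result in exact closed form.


Step 1. Integrate ∫(2*t*log(t)) dt by parts with u = log(t), dv = (2*t) dt, so v = t**2 [assuming t > 0]: now t**2*log(t) + ∫(-t) dt.
Step 2. Evaluate the standard form: now t**2*log(t) - t**2/2.
Answer: t**2*log(t) - t**2/2.


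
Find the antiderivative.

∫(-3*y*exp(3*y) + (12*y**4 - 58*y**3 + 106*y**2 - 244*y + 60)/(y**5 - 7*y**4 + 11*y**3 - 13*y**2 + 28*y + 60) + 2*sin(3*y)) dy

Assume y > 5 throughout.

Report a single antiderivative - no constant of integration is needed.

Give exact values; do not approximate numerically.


Answer: -y*exp(3*y) + exp(3*y)/3 + 5*log(y - 5) + 3*log(y - 3) + 4*log(y + 1) - 2*cos(3*y)/3 - 2*atan(y/2).


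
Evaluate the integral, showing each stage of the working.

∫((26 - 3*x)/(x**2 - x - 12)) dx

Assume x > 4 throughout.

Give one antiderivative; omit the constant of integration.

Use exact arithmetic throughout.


Step 1. Decompose ∫((26 - 3*x)/(x**2 - x - 12)) dx by partial fractions, (26 - 3*x)/(x**2 - x - 12) = -5/(x + 3) + 2/(x - 4): now ∫(2/(x - 4)) dx + ∫(-5/(x + 3)) dx.
Step 2. Evaluate the standard form [assuming x > 4]: now 2*log(x - 4) + ∫(-5/(x + 3)) dx.
Step 3. Evaluate the standard form [assuming x > -3]: now 2*log(x - 4) - 5*log(x + 3).
Answer: 2*log(x - 4) - 5*log(x + 3).


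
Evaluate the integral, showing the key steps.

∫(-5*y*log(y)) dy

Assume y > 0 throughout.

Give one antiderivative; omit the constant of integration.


Step 1. Integrate ∫(-5*y*log(y)) dy by parts with u = log(y), dv = (-5*y) dy, so v = -5*y**2/2 [assuming y > 0]: now -5*y**2*log(y)/2 + ∫(5*y/2) dy.
Step 2. Evaluate the standard form: now -5*y**2*log(y)/2 + 5*y**2/4.
Answer: -5*y**2*log(y)/2 + 5*y**2/4.


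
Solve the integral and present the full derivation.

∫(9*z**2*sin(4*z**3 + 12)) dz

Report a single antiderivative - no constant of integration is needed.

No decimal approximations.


Step 1. Substitute u = z**3 + 3, turning ∫(9*z**2*sin(4*z**3 + 12)) dz into ∫(3*sin(4*u)) du: now ∫(3*sin(4*u)) du.
Step 2. Evaluate the standard form: now -3*cos(4*u)/4.
Step 3. Substitute back u = z**3 + 3: now -3*cos(4*z**3 + 12)/4.
Answer: -3*cos(4*z**3 + 12)/4.


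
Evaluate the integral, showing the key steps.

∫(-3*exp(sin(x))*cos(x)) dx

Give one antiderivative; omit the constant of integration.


Step 1. Substitute u = sin(x), turning ∫(-3*exp(sin(x))*cos(x)) dx into ∫(-3*exp(u)) du: now ∫(-3*exp(u)) du.
Step 2. Evaluate the standard form: now -3*exp(u).
Step 3. Substitute back u = sin(x): now -3*exp(sin(x)).
Answer: -3*exp(sin(x)).


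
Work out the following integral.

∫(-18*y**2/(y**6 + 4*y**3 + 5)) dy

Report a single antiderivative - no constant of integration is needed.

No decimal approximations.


Answer: -6*atan(y**3 + 2).


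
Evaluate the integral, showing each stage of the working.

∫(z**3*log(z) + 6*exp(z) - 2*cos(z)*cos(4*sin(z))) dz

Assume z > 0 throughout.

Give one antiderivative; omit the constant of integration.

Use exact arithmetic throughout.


Step 1. Rewrite: now ∫(z**3*log(z)) dz + ∫(-2*cos(z)*cos(4*sin(z))) dz + ∫(6*exp(z)) dz.
Step 2. Evaluate the standard form: now 6*exp(z) + ∫(z**3*log(z)) dz + ∫(-2*cos(z)*cos(4*sin(z))) dz.
Step 3. Substitute u = sin(z), turning ∫(-2*cos(z)*cos(4*sin(z))) dz into ∫(-2*cos(4*u)) du: now 6*exp(z) + ∫(z**3*log(z)) dz + ∫(-2*cos(4*u)) du.
Step 4. Evaluate the standard form: now 6*exp(z) - sin(4*u)/2 + ∫(z**3*log(z)) dz.
Step 5. Substitute back u = sin(z): now 6*exp(z) - sin(4*sin(z))/2 + ∫(z**3*log(z)) dz.
Step 6. Integrate ∫(z**3*log(z)) dz by parts with u = log(z), dv = (z**3) dz, so v = z**4/4 [assuming z > 0]: now z**4*log(z)/4 + 6*exp(z) - sin(4*sin(z))/2 + ∫(-z**3/4) dz.
Step 7. Evaluate the standard form: now z**4*log(z)/4 - z**4/16 + 6*exp(z) - sin(4*sin(z))/2.
Answer: z**4*log(z)/4 - z**4/16 + 6*exp(z) - sin(4*sin(z))/2.


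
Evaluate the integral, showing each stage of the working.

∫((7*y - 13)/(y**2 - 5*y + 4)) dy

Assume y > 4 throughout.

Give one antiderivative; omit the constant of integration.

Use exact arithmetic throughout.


Step 1. Decompose ∫((7*y - 13)/(y**2 - 5*y + 4)) dy by partial fractions, (7*y - 13)/(y**2 - 5*y + 4) = 2/(y - 1) + 5/(y - 4): now ∫(5/(y - 4)) dy + ∫(2/(y - 1)) dy.
Step 2. Evaluate the standard form [assuming y > 1]: now 2*log(y - 1) + ∫(5/(y - 4)) dy.
Step 3. Evaluate the standard form [assuming y > 4]: now 5*log(y - 4) + 2*log(y - 1).
Answer: 5*log(y - 4) + 2*log(y - 1).


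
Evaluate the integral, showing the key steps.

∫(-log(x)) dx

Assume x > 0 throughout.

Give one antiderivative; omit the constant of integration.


Step 1. Integrate ∫(-log(x)) dx by parts with u = log(x), dv = (-1) dx, so v = -x [assuming x > 0]: now -x*log(x) + ∫(1) dx.
Step 2. Evaluate the standard form: now -x*log(x) + x.
Answer: -x*log(x) + x.


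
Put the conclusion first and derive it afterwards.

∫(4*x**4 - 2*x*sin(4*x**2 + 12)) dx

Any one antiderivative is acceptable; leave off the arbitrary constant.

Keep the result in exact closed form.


The answer is 4*x**5/5 + cos(4*x**2 + 12)/4.
Step 1. Rewrite: now ∫(4*x**4) dx + ∫(-2*x*sin(4*x**2 + 12)) dx.
Step 2. Evaluate the standard form: now 4*x**5/5 + ∫(-2*x*sin(4*x**2 + 12)) dx.
Step 3. Substitute u = x**2 + 3, turning ∫(-2*x*sin(4*x**2 + 12)) dx into ∫(-sin(4*u)) du: now 4*x**5/5 + ∫(-sin(4*u)) du.
Step 4. Evaluate the standard form: now 4*x**5/5 + cos(4*u)/4.
Step 5. Substitute back u = x**2 + 3: now 4*x**5/5 + cos(4*x**2 + 12)/4.
Answer: 4*x**5/5 + cos(4*x**2 + 12)/4.


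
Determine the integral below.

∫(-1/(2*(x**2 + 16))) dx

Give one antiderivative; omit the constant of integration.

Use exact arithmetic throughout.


Answer: -atan(x/4)/8.


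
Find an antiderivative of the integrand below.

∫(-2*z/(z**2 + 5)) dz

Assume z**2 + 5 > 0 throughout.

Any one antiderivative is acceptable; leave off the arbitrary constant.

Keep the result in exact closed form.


Answer: -log(z**2 + 5).


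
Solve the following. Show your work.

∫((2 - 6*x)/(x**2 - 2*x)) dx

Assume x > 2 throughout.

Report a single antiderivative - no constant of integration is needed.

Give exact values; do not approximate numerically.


Step 1. Decompose ∫((2 - 6*x)/(x**2 - 2*x)) dx by partial fractions, (2 - 6*x)/(x**2 - 2*x) = -5/(x - 2) - 1/x: now ∫(-1/x) dx + ∫(-5/(x - 2)) dx.
Step 2. Evaluate the standard form [assuming x > 2]: now -5*log(x - 2) + ∫(-1/x) dx.
Step 3. Evaluate the standard form [assuming x > 0]: now -log(x) - 5*log(x - 2).
Answer: -log(x) - 5*log(x - 2).


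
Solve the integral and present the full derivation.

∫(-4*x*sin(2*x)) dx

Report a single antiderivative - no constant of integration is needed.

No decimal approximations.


Step 1. Integrate ∫(-4*x*sin(2*x)) dx by parts with u = x, dv = (-4*sin(2*x)) dx, so v = 2*cos(2*x): now 2*x*cos(2*x) + ∫(-2*cos(2*x)) dx.
Step 2. Evaluate the standard form: now 2*x*cos(2*x) - sin(2*x).
Answer: 2*x*cos(2*x) - sin(2*x).


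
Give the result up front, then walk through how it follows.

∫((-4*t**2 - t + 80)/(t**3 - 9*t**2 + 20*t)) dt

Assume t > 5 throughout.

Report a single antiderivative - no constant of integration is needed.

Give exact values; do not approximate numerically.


The answer is 4*log(t) - 5*log(t - 5) - 3*log(t - 4).
Step 1. Decompose ∫((-4*t**2 - t + 80)/(t**3 - 9*t**2 + 20*t)) dt by partial fractions, (-4*t**2 - t + 80)/(t**3 - 9*t**2 + 20*t) = -3/(t - 4) - 5/(t - 5) + 4/t: now ∫(4/t) dt + ∫(-5/(t - 5)) dt + ∫(-3/(t - 4)) dt.
Step 2. Evaluate the standard form [assuming t > 0]: now 4*log(t) + ∫(-5/(t - 5)) dt + ∫(-3/(t - 4)) dt.
Step 3. Evaluate the standard form [assuming t > 4]: now 4*log(t) - 3*log(t - 4) + ∫(-5/(t - 5)) dt.
Step 4. Evaluate the standard form [assuming t > 5]: now 4*log(t) - 5*log(t - 5) - 3*log(t - 4).
Answer: 4*log(t) - 5*log(t - 5) - 3*log(t - 4).


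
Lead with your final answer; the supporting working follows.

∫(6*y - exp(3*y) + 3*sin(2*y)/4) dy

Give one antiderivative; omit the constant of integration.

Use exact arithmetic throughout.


The answer is 3*y**2 - exp(3*y)/3 - 3*cos(2*y)/8.
Step 1. Rewrite: now ∫(6*y) dy + ∫(-exp(3*y)) dy + ∫(3*sin(2*y)/4) dy.
Step 2. Evaluate the standard form: now -exp(3*y)/3 + ∫(6*y) dy + ∫(3*sin(2*y)/4) dy.
Step 3. Evaluate the standard form: now 3*y**2 - exp(3*y)/3 + ∫(3*sin(2*y)/4) dy.
Step 4. Evaluate the standard form: now 3*y**2 - exp(3*y)/3 - 3*cos(2*y)/8.
Answer: 3*y**2 - exp(3*y)/3 - 3*cos(2*y)/8.


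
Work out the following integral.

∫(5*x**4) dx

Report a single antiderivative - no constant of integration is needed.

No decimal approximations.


Answer: x**5.


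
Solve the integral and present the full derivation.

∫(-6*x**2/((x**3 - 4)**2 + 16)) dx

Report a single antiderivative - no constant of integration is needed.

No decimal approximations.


Step 1. Substitute u = x**3 - 4, turning ∫(-6*x**2/((x**3 - 4)**2 + 16)) dx into ∫(-2/(u**2 + 16)) du: now ∫(-2/(u**2 + 16)) du.
Step 2. Evaluate the standard form: now -atan(u/4)/2.
Step 3. Substitute back u = x**3 - 4: now -atan(x**3/4 - 1)/2.
Answer: -atan(x**3/4 - 1)/2.


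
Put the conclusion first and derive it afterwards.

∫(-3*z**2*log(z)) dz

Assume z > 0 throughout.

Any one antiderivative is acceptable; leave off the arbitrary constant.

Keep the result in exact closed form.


The answer is -z**3*log(z) + z**3/3.
Step 1. Integrate ∫(-3*z**2*log(z)) dz by parts with u = log(z), dv = (-3*z**2) dz, so v = -z**3 [assuming z > 0]: now -z**3*log(z) + ∫(z**2) dz.
Step 2. Evaluate the standard form: now -z**3*log(z) + z**3/3.
Answer: -z**3*log(z) + z**3/3.


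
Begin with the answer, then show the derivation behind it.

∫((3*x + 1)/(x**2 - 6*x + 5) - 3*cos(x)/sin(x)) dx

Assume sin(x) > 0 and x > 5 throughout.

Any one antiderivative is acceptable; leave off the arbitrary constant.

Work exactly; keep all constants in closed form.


The answer is 4*log(x - 5) - log(x - 1) - 3*log(sin(x)).
Step 1. Rewrite: now ∫((3*x + 1)/(x**2 - 6*x + 5)) dx + ∫(-3*cos(x)/sin(x)) dx.
Step 2. Substitute u = sin(x), turning ∫(-3*cos(x)/sin(x)) dx into ∫(-3/u) du: now ∫(-3/u) du + ∫((3*x + 1)/(x**2 - 6*x + 5)) dx.
Step 3. Evaluate the standard form [assuming u > 0]: now -3*log(u) + ∫((3*x + 1)/(x**2 - 6*x + 5)) dx.
Step 4. Substitute back u = sin(x): now -3*log(sin(x)) + ∫((3*x + 1)/(x**2 - 6*x + 5)) dx.
Step 5. Decompose ∫((3*x + 1)/(x**2 - 6*x + 5)) dx by partial fractions, (3*x + 1)/(x**2 - 6*x + 5) = -1/(x - 1) + 4/(x - 5): now -3*log(sin(x)) + ∫(4/(x - 5)) dx + ∫(-1/(x - 1)) dx.
Step 6. Evaluate the standard form [assuming x > 1]: now -log(x - 1) - 3*log(sin(x)) + ∫(4/(x - 5)) dx.
Step 7. Evaluate the standard form [assuming x > 5]: now 4*log(x - 5) - log(x - 1) - 3*log(sin(x)).
Answer: 4*log(x - 5) - log(x - 1) - 3*log(sin(x)).


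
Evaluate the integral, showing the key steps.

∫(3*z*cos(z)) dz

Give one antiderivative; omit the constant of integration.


Step 1. Integrate ∫(3*z*cos(z)) dz by parts with u = z, dv = (3*cos(z)) dz, so v = 3*sin(z): now 3*z*sin(z) + ∫(-3*sin(z)) dz.
Step 2. Evaluate the standard form: now 3*z*sin(z) + 3*cos(z).
Answer: 3*z*sin(z) + 3*cos(z).


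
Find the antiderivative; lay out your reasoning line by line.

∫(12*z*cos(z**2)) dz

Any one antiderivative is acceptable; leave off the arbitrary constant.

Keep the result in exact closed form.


Step 1. Substitute u = z**2, turning ∫(12*z*cos(z**2)) dz into ∫(6*cos(u)) du: now ∫(6*cos(u)) du.
Step 2. Evaluate the standard form: now 6*sin(u).
Step 3. Substitute back u = z**2: now 6*sin(z**2).
Answer: 6*sin(z**2).


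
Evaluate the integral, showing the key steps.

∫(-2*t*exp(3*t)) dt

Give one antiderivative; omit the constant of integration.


Step 1. Integrate ∫(-2*t*exp(3*t)) dt by parts with u = t, dv = (-2*exp(3*t)) dt, so v = -2*exp(3*t)/3: now -2*t*exp(3*t)/3 + ∫(2*exp(3*t)/3) dt.
Step 2. Evaluate the standard form: now -2*t*exp(3*t)/3 + 2*exp(3*t)/9.
Answer: -2*t*exp(3*t)/3 + 2*exp(3*t)/9.


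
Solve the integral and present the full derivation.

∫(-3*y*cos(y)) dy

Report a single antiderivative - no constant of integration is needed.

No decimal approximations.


Step 1. Integrate ∫(-3*y*cos(y)) dy by parts with u = y, dv = (-3*cos(y)) dy, so v = -3*sin(y): now -3*y*sin(y) + ∫(3*sin(y)) dy.
Step 2. Evaluate the standard form: now -3*y*sin(y) - 3*cos(y).
Answer: -3*y*sin(y) - 3*cos(y).


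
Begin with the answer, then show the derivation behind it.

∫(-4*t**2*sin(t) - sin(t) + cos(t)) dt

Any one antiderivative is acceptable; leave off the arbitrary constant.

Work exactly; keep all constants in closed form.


The answer is 4*t**2*cos(t) - 8*t*sin(t) + sin(t) - 7*cos(t).
Step 1. Rewrite: now ∫(-4*t**2*sin(t)) dt + ∫(-sin(t)) dt + ∫(cos(t)) dt.
Step 2. Evaluate the standard form: now sin(t) + ∫(-4*t**2*sin(t)) dt + ∫(-sin(t)) dt.
Step 3. Integrate ∫(-4*t**2*sin(t)) dt by parts with u = t**2, dv = (-4*sin(t)) dt, so v = 4*cos(t): now 4*t**2*cos(t) + sin(t) + ∫(-8*t*cos(t)) dt + ∫(-sin(t)) dt.
Step 4. Integrate ∫(-8*t*cos(t)) dt by parts with u = t, dv = (-8*cos(t)) dt, so v = -8*sin(t): now 4*t**2*cos(t) - 8*t*sin(t) + sin(t) + ∫(-sin(t)) dt + ∫(8*sin(t)) dt.
Step 5. Evaluate the standard form: now 4*t**2*cos(t) - 8*t*sin(t) + sin(t) - 8*cos(t) + ∫(-sin(t)) dt.
Step 6. Evaluate the standard form: now 4*t**2*cos(t) - 8*t*sin(t) + sin(t) - 7*cos(t).
Answer: 4*t**2*cos(t) - 8*t*sin(t) + sin(t) - 7*cos(t).


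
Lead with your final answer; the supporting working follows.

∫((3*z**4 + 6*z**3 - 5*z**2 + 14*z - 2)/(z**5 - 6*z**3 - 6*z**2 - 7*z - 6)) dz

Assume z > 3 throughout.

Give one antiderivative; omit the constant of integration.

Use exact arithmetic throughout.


The answer is 2*log(z - 3) + 3*log(z + 1) - 2*log(z + 2) - atan(z).
Step 1. Decompose ∫((3*z**4 + 6*z**3 - 5*z**2 + 14*z - 2)/(z**5 - 6*z**3 - 6*z**2 - 7*z - 6)) dz by partial fractions, (3*z**4 + 6*z**3 - 5*z**2 + 14*z - 2)/(z**5 - 6*z**3 - 6*z**2 - 7*z - 6) = -1/(z**2 + 1) - 2/(z + 2) + 3/(z + 1) + 2/(z - 3): now ∫(2/(z - 3)) dz + ∫(3/(z + 1)) dz + ∫(-2/(z + 2)) dz + ∫(-1/(z**2 + 1)) dz.
Step 2. Evaluate the standard form [assuming z > -1]: now 3*log(z + 1) + ∫(2/(z - 3)) dz + ∫(-2/(z + 2)) dz + ∫(-1/(z**2 + 1)) dz.
Step 3. Evaluate the standard form [assuming z > -2]: now 3*log(z + 1) - 2*log(z + 2) + ∫(2/(z - 3)) dz + ∫(-1/(z**2 + 1)) dz.
Step 4. Evaluate the standard form [assuming z > 3]: now 2*log(z - 3) + 3*log(z + 1) - 2*log(z + 2) + ∫(-1/(z**2 + 1)) dz.
Step 5. Evaluate the standard form: now 2*log(z - 3) + 3*log(z + 1) - 2*log(z + 2) - atan(z).
Answer: 2*log(z - 3) + 3*log(z + 1) - 2*log(z + 2) - atan(z).


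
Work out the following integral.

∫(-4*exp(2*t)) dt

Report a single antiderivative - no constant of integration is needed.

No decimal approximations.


Answer: -2*exp(2*t).


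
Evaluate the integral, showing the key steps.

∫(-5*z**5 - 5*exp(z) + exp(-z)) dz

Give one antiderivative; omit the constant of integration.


Step 1. Rewrite: now ∫(-5*z**5) dz + ∫(exp(-z)) dz + ∫(-5*exp(z)) dz.
Step 2. Evaluate the standard form: now -5*z**6/6 + ∫(exp(-z)) dz + ∫(-5*exp(z)) dz.
Step 3. Evaluate the standard form: now -5*z**6/6 + ∫(-5*exp(z)) dz - exp(-z).
Step 4. Evaluate the standard form: now -5*z**6/6 - 5*exp(z) - exp(-z).
Answer: -5*z**6/6 - 5*exp(z) - exp(-z).


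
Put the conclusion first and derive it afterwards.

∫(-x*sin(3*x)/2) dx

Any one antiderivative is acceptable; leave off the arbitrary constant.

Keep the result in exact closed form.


The answer is x*cos(3*x)/6 - sin(3*x)/18.
Step 1. Integrate ∫(-x*sin(3*x)/2) dx by parts with u = x, dv = (-sin(3*x)/2) dx, so v = cos(3*x)/6: now x*cos(3*x)/6 + ∫(-cos(3*x)/6) dx.
Step 2. Evaluate the standard form: now x*cos(3*x)/6 - sin(3*x)/18.
Answer: x*cos(3*x)/6 - sin(3*x)/18.


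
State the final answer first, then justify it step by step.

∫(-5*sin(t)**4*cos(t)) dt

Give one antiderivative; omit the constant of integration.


The answer is -sin(t)**5.
Step 1. Substitute u = sin(t), turning ∫(-5*sin(t)**4*cos(t)) dt into ∫(-5*u**4) du: now ∫(-5*u**4) du.
Step 2. Evaluate the standard form: now -u**5.
Step 3. Substitute back u = sin(t): now -sin(t)**5.
Answer: -sin(t)**5.


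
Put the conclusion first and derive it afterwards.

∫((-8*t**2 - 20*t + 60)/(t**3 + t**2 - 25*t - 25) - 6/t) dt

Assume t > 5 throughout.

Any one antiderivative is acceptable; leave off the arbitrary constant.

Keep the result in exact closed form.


The answer is -6*log(t) - 4*log(t - 5) - 3*log(t + 1) - log(t + 5).
Step 1. Rewrite: now ∫(-6/t) dt + ∫((-8*t**2 - 20*t + 60)/(t**3 + t**2 - 25*t - 25)) dt.
Step 2. Decompose ∫((-8*t**2 - 20*t + 60)/(t**3 + t**2 - 25*t - 25)) dt by partial fractions, (-8*t**2 - 20*t + 60)/(t**3 + t**2 - 25*t - 25) = -1/(t + 5) - 3/(t + 1) - 4/(t - 5): now ∫(-6/t) dt + ∫(-4/(t - 5)) dt + ∫(-3/(t + 1)) dt + ∫(-1/(t + 5)) dt.
Step 3. Evaluate the standard form [assuming t > -1]: now -3*log(t + 1) + ∫(-6/t) dt + ∫(-4/(t - 5)) dt + ∫(-1/(t + 5)) dt.
Step 4. Evaluate the standard form [assuming t > 5]: now -4*log(t - 5) - 3*log(t + 1) + ∫(-6/t) dt + ∫(-1/(t + 5)) dt.
Step 5. Evaluate the standard form [assuming t > -5]: now -4*log(t - 5) - 3*log(t + 1) - log(t + 5) + ∫(-6/t) dt.
Step 6. Evaluate the standard form [assuming t > 0]: now -6*log(t) - 4*log(t - 5) - 3*log(t + 1) - log(t + 5).
Answer: -6*log(t) - 4*log(t - 5) - 3*log(t + 1) - log(t + 5).


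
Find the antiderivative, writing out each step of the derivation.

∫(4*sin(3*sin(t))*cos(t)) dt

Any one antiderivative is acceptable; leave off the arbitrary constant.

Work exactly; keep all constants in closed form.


Step 1. Substitute u = sin(t), turning ∫(4*sin(3*sin(t))*cos(t)) dt into ∫(4*sin(3*u)) du: now ∫(4*sin(3*u)) du.
Step 2. Evaluate the standard form: now -4*cos(3*u)/3.
Step 3. Substitute back u = sin(t): now -4*cos(3*sin(t))/3.
Answer: -4*cos(3*sin(t))/3.


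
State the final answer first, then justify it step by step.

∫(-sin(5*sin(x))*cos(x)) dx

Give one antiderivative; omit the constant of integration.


The answer is cos(5*sin(x))/5.
Step 1. Substitute u = sin(x), turning ∫(-sin(5*sin(x))*cos(x)) dx into ∫(-sin(5*u)) du: now ∫(-sin(5*u)) du.
Step 2. Evaluate the standard form: now cos(5*u)/5.
Step 3. Substitute back u = sin(x): now cos(5*sin(x))/5.
Answer: cos(5*sin(x))/5.


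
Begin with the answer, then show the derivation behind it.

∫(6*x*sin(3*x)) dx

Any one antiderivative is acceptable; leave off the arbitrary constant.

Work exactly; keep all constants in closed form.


The answer is -2*x*cos(3*x) + 2*sin(3*x)/3.
Step 1. Integrate ∫(6*x*sin(3*x)) dx by parts with u = x, dv = (6*sin(3*x)) dx, so v = -2*cos(3*x): now -2*x*cos(3*x) + ∫(2*cos(3*x)) dx.
Step 2. Evaluate the standard form: now -2*x*cos(3*x) + 2*sin(3*x)/3.
Answer: -2*x*cos(3*x) + 2*sin(3*x)/3.


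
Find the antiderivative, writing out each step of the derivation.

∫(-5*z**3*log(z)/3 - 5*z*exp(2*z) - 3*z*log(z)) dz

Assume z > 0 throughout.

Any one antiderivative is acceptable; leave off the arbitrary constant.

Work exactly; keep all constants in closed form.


Step 1. Rewrite: now ∫(-5*z*exp(2*z)) dz + ∫(-3*z*log(z)) dz + ∫(-5*z**3*log(z)/3) dz.
Step 2. Integrate ∫(-5*z**3*log(z)/3) dz by parts with u = log(z), dv = (-5*z**3/3) dz, so v = -5*z**4/12 [assuming z > 0]: now -5*z**4*log(z)/12 + ∫(5*z**3/12) dz + ∫(-5*z*exp(2*z)) dz + ∫(-3*z*log(z)) dz.
Step 3. Evaluate the standard form: now -5*z**4*log(z)/12 + 5*z**4/48 + ∫(-5*z*exp(2*z)) dz + ∫(-3*z*log(z)) dz.
Step 4. Integrate ∫(-3*z*log(z)) dz by parts with u = log(z), dv = (-3*z) dz, so v = -3*z**2/2 [assuming z > 0]: now -5*z**4*log(z)/12 + 5*z**4/48 - 3*z**2*log(z)/2 + ∫(3*z/2) dz + ∫(-5*z*exp(2*z)) dz.
Step 5. Evaluate the standard form: now -5*z**4*log(z)/12 + 5*z**4/48 - 3*z**2*log(z)/2 + 3*z**2/4 + ∫(-5*z*exp(2*z)) dz.
Step 6. Integrate ∫(-5*z*exp(2*z)) dz by parts with u = z, dv = (-5*exp(2*z)) dz, so v = -5*exp(2*z)/2: now -5*z**4*log(z)/12 + 5*z**4/48 - 3*z**2*log(z)/2 + 3*z**2/4 - 5*z*exp(2*z)/2 + ∫(5*exp(2*z)/2) dz.
Step 7. Evaluate the standard form: now -5*z**4*log(z)/12 + 5*z**4/48 - 3*z**2*log(z)/2 + 3*z**2/4 - 5*z*exp(2*z)/2 + 5*exp(2*z)/4.
Answer: -5*z**4*log(z)/12 + 5*z**4/48 - 3*z**2*log(z)/2 + 3*z**2/4 - 5*z*exp(2*z)/2 + 5*exp(2*z)/4.


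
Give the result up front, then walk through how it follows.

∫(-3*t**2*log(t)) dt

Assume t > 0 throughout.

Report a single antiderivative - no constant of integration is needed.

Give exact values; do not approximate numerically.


The answer is -t**3*log(t) + t**3/3.
Step 1. Integrate ∫(-3*t**2*log(t)) dt by parts with u = log(t), dv = (-3*t**2) dt, so v = -t**3 [assuming t > 0]: now -t**3*log(t) + ∫(t**2) dt.
Step 2. Evaluate the standard form: now -t**3*log(t) + t**3/3.
Answer: -t**3*log(t) + t**3/3.


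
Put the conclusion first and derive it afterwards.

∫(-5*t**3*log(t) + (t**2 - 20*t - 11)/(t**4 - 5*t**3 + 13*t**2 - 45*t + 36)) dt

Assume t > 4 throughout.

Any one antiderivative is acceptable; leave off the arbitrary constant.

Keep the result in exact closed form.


The answer is -5*t**4*log(t)/4 + 5*t**4/16 - log(t - 4) + log(t - 1) + 4*atan(t/3)/3.
Step 1. Rewrite: now ∫(-5*t**3*log(t)) dt + ∫((t**2 - 20*t - 11)/(t**4 - 5*t**3 + 13*t**2 - 45*t + 36)) dt.
Step 2. Integrate ∫(-5*t**3*log(t)) dt by parts with u = log(t), dv = (-5*t**3) dt, so v = -5*t**4/4 [assuming t > 0]: now -5*t**4*log(t)/4 + ∫(5*t**3/4) dt + ∫((t**2 - 20*t - 11)/(t**4 - 5*t**3 + 13*t**2 - 45*t + 36)) dt.
Step 3. Evaluate the standard form: now -5*t**4*log(t)/4 + 5*t**4/16 + ∫((t**2 - 20*t - 11)/(t**4 - 5*t**3 + 13*t**2 - 45*t + 36)) dt.
Step 4. Decompose ∫((t**2 - 20*t - 11)/(t**4 - 5*t**3 + 13*t**2 - 45*t + 36)) dt by partial fractions, (t**2 - 20*t - 11)/(t**4 - 5*t**3 + 13*t**2 - 45*t + 36) = 4/(t**2 + 9) + 1/(t - 1) - 1/(t - 4): now -5*t**4*log(t)/4 + 5*t**4/16 + ∫(-1/(t - 4)) dt + ∫(1/(t - 1)) dt + ∫(4/(t**2 + 9)) dt.
Step 5. Evaluate the standard form [assuming t > 4]: now -5*t**4*log(t)/4 + 5*t**4/16 - log(t - 4) + ∫(1/(t - 1)) dt + ∫(4/(t**2 + 9)) dt.
Step 6. Evaluate the standard form [assuming t > 1]: now -5*t**4*log(t)/4 + 5*t**4/16 - log(t - 4) + log(t - 1) + ∫(4/(t**2 + 9)) dt.
Step 7. Evaluate the standard form: now -5*t**4*log(t)/4 + 5*t**4/16 - log(t - 4) + log(t - 1) + 4*atan(t/3)/3.
Answer: -5*t**4*log(t)/4 + 5*t**4/16 - log(t - 4) + log(t - 1) + 4*atan(t/3)/3.


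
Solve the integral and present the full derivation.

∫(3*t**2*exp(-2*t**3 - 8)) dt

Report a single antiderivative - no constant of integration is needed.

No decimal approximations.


Step 1. Substitute u = t**3 + 4, turning ∫(3*t**2*exp(-2*t**3 - 8)) dt into ∫(exp(-2*u)) du: now ∫(exp(-2*u)) du.
Step 2. Evaluate the standard form: now -exp(-2*u)/2.
Step 3. Substitute back u = t**3 + 4: now -exp(-2*t**3 - 8)/2.
Answer: -exp(-2*t**3 - 8)/2.


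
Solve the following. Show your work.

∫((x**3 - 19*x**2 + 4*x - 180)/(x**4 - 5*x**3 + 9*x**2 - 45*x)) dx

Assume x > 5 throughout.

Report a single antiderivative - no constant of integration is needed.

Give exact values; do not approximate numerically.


Step 1. Decompose ∫((x**3 - 19*x**2 + 4*x - 180)/(x**4 - 5*x**3 + 9*x**2 - 45*x)) dx by partial fractions, (x**3 - 19*x**2 + 4*x - 180)/(x**4 - 5*x**3 + 9*x**2 - 45*x) = 1/(x**2 + 9) - 3/(x - 5) + 4/x: now ∫(4/x) dx + ∫(-3/(x - 5)) dx + ∫(1/(x**2 + 9)) dx.
Step 2. Evaluate the standard form [assuming x > 0]: now 4*log(x) + ∫(-3/(x - 5)) dx + ∫(1/(x**2 + 9)) dx.
Step 3. Evaluate the standard form [assuming x > 5]: now 4*log(x) - 3*log(x - 5) + ∫(1/(x**2 + 9)) dx.
Step 4. Evaluate the standard form: now 4*log(x) - 3*log(x - 5) + atan(x/3)/3.
Answer: 4*log(x) - 3*log(x - 5) + atan(x/3)/3.


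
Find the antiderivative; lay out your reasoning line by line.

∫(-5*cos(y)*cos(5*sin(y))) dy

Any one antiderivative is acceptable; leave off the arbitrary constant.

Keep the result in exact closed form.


Step 1. Substitute u = sin(y), turning ∫(-5*cos(y)*cos(5*sin(y))) dy into ∫(-5*cos(5*u)) du: now ∫(-5*cos(5*u)) du.
Step 2. Evaluate the standard form: now -sin(5*u).
Step 3. Substitute back u = sin(y): now -sin(5*sin(y)).
Answer: -sin(5*sin(y)).


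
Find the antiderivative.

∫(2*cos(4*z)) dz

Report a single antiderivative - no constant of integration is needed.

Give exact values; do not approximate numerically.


Answer: sin(4*z)/2.


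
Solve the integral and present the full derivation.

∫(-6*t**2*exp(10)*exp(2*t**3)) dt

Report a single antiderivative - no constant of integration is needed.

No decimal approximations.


Step 1. Substitute u = t**3 + 5, turning ∫(-6*t**2*exp(10)*exp(2*t**3)) dt into ∫(-2*exp(2*u)) du: now ∫(-2*exp(2*u)) du.
Step 2. Evaluate the standard form: now -exp(2*u).
Step 3. Substitute back u = t**3 + 5: now -exp(2*t**3 + 10).
Answer: -exp(2*t**3 + 10).


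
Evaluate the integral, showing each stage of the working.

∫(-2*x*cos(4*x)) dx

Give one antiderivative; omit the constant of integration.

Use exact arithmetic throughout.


Step 1. Integrate ∫(-2*x*cos(4*x)) dx by parts with u = x, dv = (-2*cos(4*x)) dx, so v = -sin(4*x)/2: now -x*sin(4*x)/2 + ∫(sin(4*x)/2) dx.
Step 2. Evaluate the standard form: now -x*sin(4*x)/2 - cos(4*x)/8.
Answer: -x*sin(4*x)/2 - cos(4*x)/8.


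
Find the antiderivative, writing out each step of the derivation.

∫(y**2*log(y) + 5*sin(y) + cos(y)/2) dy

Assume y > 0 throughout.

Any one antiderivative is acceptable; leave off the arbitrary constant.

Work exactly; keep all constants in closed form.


Step 1. Rewrite: now ∫(y**2*log(y)) dy + ∫(5*sin(y)) dy + ∫(cos(y)/2) dy.
Step 2. Evaluate the standard form: now -5*cos(y) + ∫(y**2*log(y)) dy + ∫(cos(y)/2) dy.
Step 3. Evaluate the standard form: now sin(y)/2 - 5*cos(y) + ∫(y**2*log(y)) dy.
Step 4. Integrate ∫(y**2*log(y)) dy by parts with u = log(y), dv = (y**2) dy, so v = y**3/3 [assuming y > 0]: now y**3*log(y)/3 + sin(y)/2 - 5*cos(y) + ∫(-y**2/3) dy.
Step 5. Evaluate the standard form: now y**3*log(y)/3 - y**3/9 + sin(y)/2 - 5*cos(y).
Answer: y**3*log(y)/3 - y**3/9 + sin(y)/2 - 5*cos(y).


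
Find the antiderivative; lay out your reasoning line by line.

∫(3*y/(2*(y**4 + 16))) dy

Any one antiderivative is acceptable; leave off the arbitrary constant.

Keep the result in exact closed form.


Step 1. Substitute u = y**2, turning ∫(3*y/(2*(y**4 + 16))) dy into ∫(3/(4*(u**2 + 16))) du: now ∫(3/(4*(u**2 + 16))) du.
Step 2. Evaluate the standard form: now 3*atan(u/4)/16.
Step 3. Substitute back u = y**2: now 3*atan(y**2/4)/16.
Answer: 3*atan(y**2/4)/16.


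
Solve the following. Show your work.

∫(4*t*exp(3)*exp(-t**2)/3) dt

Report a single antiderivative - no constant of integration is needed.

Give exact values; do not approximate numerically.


Step 1. Substitute u = t**2 - 3, turning ∫(4*t*exp(3)*exp(-t**2)/3) dt into ∫(2*exp(-u)/3) du: now ∫(2*exp(-u)/3) du.
Step 2. Evaluate the standard form: now -2*exp(-u)/3.
Step 3. Substitute back u = t**2 - 3: now -2*exp(3 - t**2)/3.
Answer: -2*exp(3 - t**2)/3.


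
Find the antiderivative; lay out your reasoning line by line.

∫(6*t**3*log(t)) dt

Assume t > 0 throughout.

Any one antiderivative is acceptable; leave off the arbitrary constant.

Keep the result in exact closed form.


Step 1. Integrate ∫(6*t**3*log(t)) dt by parts with u = log(t), dv = (6*t**3) dt, so v = 3*t**4/2 [assuming t > 0]: now 3*t**4*log(t)/2 + ∫(-3*t**3/2) dt.
Step 2. Evaluate the standard form: now 3*t**4*log(t)/2 - 3*t**4/8.
Answer: 3*t**4*log(t)/2 - 3*t**4/8.


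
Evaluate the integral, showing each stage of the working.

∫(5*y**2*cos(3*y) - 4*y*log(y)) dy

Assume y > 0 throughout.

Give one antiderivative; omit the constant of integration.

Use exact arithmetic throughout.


Step 1. Rewrite: now ∫(-4*y*log(y)) dy + ∫(5*y**2*cos(3*y)) dy.
Step 2. Integrate ∫(5*y**2*cos(3*y)) dy by parts with u = y**2, dv = (5*cos(3*y)) dy, so v = 5*sin(3*y)/3: now 5*y**2*sin(3*y)/3 + ∫(-4*y*log(y)) dy + ∫(-10*y*sin(3*y)/3) dy.
Step 3. Integrate ∫(-10*y*sin(3*y)/3) dy by parts with u = y, dv = (-10*sin(3*y)/3) dy, so v = 10*cos(3*y)/9: now 5*y**2*sin(3*y)/3 + 10*y*cos(3*y)/9 + ∫(-4*y*log(y)) dy + ∫(-10*cos(3*y)/9) dy.
Step 4. Evaluate the standard form: now 5*y**2*sin(3*y)/3 + 10*y*cos(3*y)/9 - 10*sin(3*y)/27 + ∫(-4*y*log(y)) dy.
Step 5. Integrate ∫(-4*y*log(y)) dy by parts with u = log(y), dv = (-4*y) dy, so v = -2*y**2 [assuming y > 0]: now -2*y**2*log(y) + 5*y**2*sin(3*y)/3 + 10*y*cos(3*y)/9 - 10*sin(3*y)/27 + ∫(2*y) dy.
Step 6. Evaluate the standard form: now -2*y**2*log(y) + 5*y**2*sin(3*y)/3 + y**2 + 10*y*cos(3*y)/9 - 10*sin(3*y)/27.
Answer: -2*y**2*log(y) + 5*y**2*sin(3*y)/3 + y**2 + 10*y*cos(3*y)/9 - 10*sin(3*y)/27.


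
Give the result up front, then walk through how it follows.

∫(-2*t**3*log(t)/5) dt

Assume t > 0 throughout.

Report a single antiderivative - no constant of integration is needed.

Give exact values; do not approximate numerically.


The answer is -t**4*log(t)/10 + t**4/40.
Step 1. Integrate ∫(-2*t**3*log(t)/5) dt by parts with u = log(t), dv = (-2*t**3/5) dt, so v = -t**4/10 [assuming t > 0]: now -t**4*log(t)/10 + ∫(t**3/10) dt.
Step 2. Evaluate the standard form: now -t**4*log(t)/10 + t**4/40.
Answer: -t**4*log(t)/10 + t**4/40.


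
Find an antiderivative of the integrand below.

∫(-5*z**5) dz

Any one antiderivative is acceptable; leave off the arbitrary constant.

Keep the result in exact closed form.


Answer: -5*z**6/6.


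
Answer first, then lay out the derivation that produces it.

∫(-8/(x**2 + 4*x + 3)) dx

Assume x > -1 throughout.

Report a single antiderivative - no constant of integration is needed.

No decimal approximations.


The answer is -4*log(x + 1) + 4*log(x + 3).
Step 1. Decompose ∫(-8/(x**2 + 4*x + 3)) dx by partial fractions, -8/(x**2 + 4*x + 3) = 4/(x + 3) - 4/(x + 1): now ∫(-4/(x + 1)) dx + ∫(4/(x + 3)) dx.
Step 2. Evaluate the standard form [assuming x > -3]: now 4*log(x + 3) + ∫(-4/(x + 1)) dx.
Step 3. Evaluate the standard form [assuming x > -1]: now -4*log(x + 1) + 4*log(x + 3).
Answer: -4*log(x + 1) + 4*log(x + 3).


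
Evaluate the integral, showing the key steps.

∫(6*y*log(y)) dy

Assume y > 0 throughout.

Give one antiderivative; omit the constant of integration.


Step 1. Integrate ∫(6*y*log(y)) dy by parts with u = log(y), dv = (6*y) dy, so v = 3*y**2 [assuming y > 0]: now 3*y**2*log(y) + ∫(-3*y) dy.
Step 2. Evaluate the standard form: now 3*y**2*log(y) - 3*y**2/2.
Answer: 3*y**2*log(y) - 3*y**2/2.


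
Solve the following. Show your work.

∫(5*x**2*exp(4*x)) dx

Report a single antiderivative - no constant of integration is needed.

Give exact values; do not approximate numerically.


Step 1. Integrate ∫(5*x**2*exp(4*x)) dx by parts with u = x**2, dv = (5*exp(4*x)) dx, so v = 5*exp(4*x)/4: now 5*x**2*exp(4*x)/4 + ∫(-5*x*exp(4*x)/2) dx.
Step 2. Integrate ∫(-5*x*exp(4*x)/2) dx by parts with u = x, dv = (-5*exp(4*x)/2) dx, so v = -5*exp(4*x)/8: now 5*x**2*exp(4*x)/4 - 5*x*exp(4*x)/8 + ∫(5*exp(4*x)/8) dx.
Step 3. Evaluate the standard form: now 5*x**2*exp(4*x)/4 - 5*x*exp(4*x)/8 + 5*exp(4*x)/32.
Answer: 5*x**2*exp(4*x)/4 - 5*x*exp(4*x)/8 + 5*exp(4*x)/32.


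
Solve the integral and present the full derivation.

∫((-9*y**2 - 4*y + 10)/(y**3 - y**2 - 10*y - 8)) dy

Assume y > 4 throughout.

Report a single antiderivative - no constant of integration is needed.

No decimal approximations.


Step 1. Decompose ∫((-9*y**2 - 4*y + 10)/(y**3 - y**2 - 10*y - 8)) dy by partial fractions, (-9*y**2 - 4*y + 10)/(y**3 - y**2 - 10*y - 8) = -3/(y + 2) - 1/(y + 1) - 5/(y - 4): now ∫(-5/(y - 4)) dy + ∫(-1/(y + 1)) dy + ∫(-3/(y + 2)) dy.
Step 2. Evaluate the standard form [assuming y > 4]: now -5*log(y - 4) + ∫(-1/(y + 1)) dy + ∫(-3/(y + 2)) dy.
Step 3. Evaluate the standard form [assuming y > -2]: now -5*log(y - 4) - 3*log(y + 2) + ∫(-1/(y + 1)) dy.
Step 4. Evaluate the standard form [assuming y > -1]: now -5*log(y - 4) - log(y + 1) - 3*log(y + 2).
Answer: -5*log(y - 4) - log(y + 1) - 3*log(y + 2).


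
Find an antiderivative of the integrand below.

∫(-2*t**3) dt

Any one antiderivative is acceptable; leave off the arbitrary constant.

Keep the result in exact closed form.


Answer: -t**4/2.


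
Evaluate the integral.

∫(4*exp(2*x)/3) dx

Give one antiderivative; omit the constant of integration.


Answer: 2*exp(2*x)/3.


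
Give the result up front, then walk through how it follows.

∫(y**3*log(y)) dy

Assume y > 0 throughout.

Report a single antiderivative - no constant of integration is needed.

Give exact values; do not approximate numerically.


The answer is y**4*log(y)/4 - y**4/16.
Step 1. Integrate ∫(y**3*log(y)) dy by parts with u = log(y), dv = (y**3) dy, so v = y**4/4 [assuming y > 0]: now y**4*log(y)/4 + ∫(-y**3/4) dy.
Step 2. Evaluate the standard form: now y**4*log(y)/4 - y**4/16.
Answer: y**4*log(y)/4 - y**4/16.


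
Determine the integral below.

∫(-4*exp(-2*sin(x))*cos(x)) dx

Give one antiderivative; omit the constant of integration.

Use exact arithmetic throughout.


Answer: 2*exp(-2*sin(x)).


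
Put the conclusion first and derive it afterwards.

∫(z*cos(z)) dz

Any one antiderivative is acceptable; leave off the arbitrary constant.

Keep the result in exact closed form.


The answer is z*sin(z) + cos(z).
Step 1. Integrate ∫(z*cos(z)) dz by parts with u = z, dv = (cos(z)) dz, so v = sin(z): now z*sin(z) + ∫(-sin(z)) dz.
Step 2. Evaluate the standard form: now z*sin(z) + cos(z).
Answer: z*sin(z) + cos(z).
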